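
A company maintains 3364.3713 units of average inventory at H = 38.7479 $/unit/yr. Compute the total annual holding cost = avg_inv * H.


Cost = 3364.3713 * 38.7479 = 130362.3227

130362.3227 $/yr


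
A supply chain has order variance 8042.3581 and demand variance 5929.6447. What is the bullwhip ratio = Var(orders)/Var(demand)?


BW = 8042.3581 / 5929.6447 = 1.3563

1.3563


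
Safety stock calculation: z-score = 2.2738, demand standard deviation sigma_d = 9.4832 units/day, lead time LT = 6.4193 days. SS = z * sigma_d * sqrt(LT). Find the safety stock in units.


sqrt(LT) = sqrt(6.4193) = 2.5336
SS = 2.2738 * 9.4832 * 2.5336 = 54.6325

54.6325 units


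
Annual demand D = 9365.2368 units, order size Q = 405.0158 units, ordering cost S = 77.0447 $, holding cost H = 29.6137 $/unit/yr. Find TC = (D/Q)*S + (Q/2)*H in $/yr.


Ordering cost = D*S/Q = 1781.5153
Holding cost = Q*H/2 = 5997.0082
TC = 1781.5153 + 5997.0082 = 7778.5235

7778.5235 $/yr


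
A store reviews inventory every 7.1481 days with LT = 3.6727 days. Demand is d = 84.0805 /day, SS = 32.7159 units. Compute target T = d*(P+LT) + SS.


P + LT = 10.8208
d*(P+LT) = 84.0805 * 10.8208 = 909.8183
T = 909.8183 + 32.7159 = 942.5342

942.5342 units


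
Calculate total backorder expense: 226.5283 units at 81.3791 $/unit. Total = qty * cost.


Total = 226.5283 * 81.3791 = 18434.6692

18434.6692 $


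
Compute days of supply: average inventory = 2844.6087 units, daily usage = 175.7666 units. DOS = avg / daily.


DOS = 2844.6087 / 175.7666 = 16.1840

16.1840 days


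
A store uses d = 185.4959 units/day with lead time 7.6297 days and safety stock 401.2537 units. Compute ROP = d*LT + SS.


d*LT = 185.4959 * 7.6297 = 1415.2781
ROP = 1415.2781 + 401.2537 = 1816.5318

1816.5318 units


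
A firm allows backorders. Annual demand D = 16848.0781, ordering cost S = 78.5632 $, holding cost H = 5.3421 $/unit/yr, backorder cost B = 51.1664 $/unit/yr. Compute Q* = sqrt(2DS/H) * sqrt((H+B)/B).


sqrt(2DS/H) = 703.9532
sqrt((H+B)/B) = 1.0509
Q* = 703.9532 * 1.0509 = 739.7896

739.7896 units


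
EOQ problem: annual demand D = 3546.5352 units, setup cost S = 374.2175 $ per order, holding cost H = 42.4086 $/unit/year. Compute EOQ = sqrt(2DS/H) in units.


2*D*S = 2 * 3546.5352 * 374.2175 = 2654351.0724
2*D*S/H = 62589.9245
EOQ = sqrt(62589.9245) = 250.1798

250.1798 units


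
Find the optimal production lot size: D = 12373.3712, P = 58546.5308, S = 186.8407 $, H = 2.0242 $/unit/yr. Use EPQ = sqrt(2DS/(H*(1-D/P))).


1 - D/P = 1 - 0.2113 = 0.7887
H*(1-D/P) = 1.5964
2DS = 4623698.6727
EPQ = sqrt(2896327.5450) = 1701.8600

1701.8600 units


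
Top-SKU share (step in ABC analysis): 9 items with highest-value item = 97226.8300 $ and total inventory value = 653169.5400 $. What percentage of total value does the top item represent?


Top item = 97226.8300
Total = 653169.5400
Percentage = 97226.8300 / 653169.5400 * 100 = 14.8854

14.8854%


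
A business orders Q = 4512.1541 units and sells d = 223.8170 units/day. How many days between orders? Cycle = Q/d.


Cycle = 4512.1541 / 223.8170 = 20.1600

20.1600 days


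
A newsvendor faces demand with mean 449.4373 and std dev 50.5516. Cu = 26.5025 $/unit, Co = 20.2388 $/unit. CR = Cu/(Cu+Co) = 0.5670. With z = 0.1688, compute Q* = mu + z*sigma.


CR = Cu/(Cu+Co) = 26.5025/(26.5025+20.2388) = 0.5670
z = 0.1688
Q* = 449.4373 + 0.1688 * 50.5516 = 457.9704

457.9704 units


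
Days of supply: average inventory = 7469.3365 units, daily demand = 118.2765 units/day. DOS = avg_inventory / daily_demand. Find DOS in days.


DOS = 7469.3365 / 118.2765 = 63.1515

63.1515 days


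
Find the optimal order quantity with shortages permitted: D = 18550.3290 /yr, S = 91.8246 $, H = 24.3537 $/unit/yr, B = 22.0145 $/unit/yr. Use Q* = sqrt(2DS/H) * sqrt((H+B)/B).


sqrt(2DS/H) = 374.0140
sqrt((H+B)/B) = 1.4513
Q* = 374.0140 * 1.4513 = 542.8046

542.8046 units


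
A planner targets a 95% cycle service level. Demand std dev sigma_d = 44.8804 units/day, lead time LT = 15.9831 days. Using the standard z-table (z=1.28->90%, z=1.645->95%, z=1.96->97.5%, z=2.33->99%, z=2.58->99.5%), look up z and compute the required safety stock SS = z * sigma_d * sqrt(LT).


From the table, SL = 95% corresponds to z = 1.645
sqrt(LT) = sqrt(15.9831) = 3.9979
SS = 1.645 * 44.8804 * 3.9979 = 295.1570

295.1570 units


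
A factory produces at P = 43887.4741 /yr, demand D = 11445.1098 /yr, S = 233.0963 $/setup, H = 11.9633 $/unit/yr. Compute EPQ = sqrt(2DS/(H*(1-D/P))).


1 - D/P = 1 - 0.2608 = 0.7392
H*(1-D/P) = 8.8435
2DS = 5335625.4949
EPQ = sqrt(603340.4390) = 776.7499

776.7499 units


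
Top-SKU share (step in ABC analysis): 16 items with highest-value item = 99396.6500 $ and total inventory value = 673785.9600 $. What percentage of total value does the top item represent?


Top item = 99396.6500
Total = 673785.9600
Percentage = 99396.6500 / 673785.9600 * 100 = 14.7520

14.7520%


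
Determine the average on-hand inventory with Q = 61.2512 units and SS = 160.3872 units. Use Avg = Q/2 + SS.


Q/2 = 30.6256
Avg = 30.6256 + 160.3872 = 191.0128

191.0128 units


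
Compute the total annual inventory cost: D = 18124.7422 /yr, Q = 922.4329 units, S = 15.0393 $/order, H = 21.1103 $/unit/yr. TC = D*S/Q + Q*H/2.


Ordering cost = D*S/Q = 295.5049
Holding cost = Q*H/2 = 9736.4176
TC = 295.5049 + 9736.4176 = 10031.9225

10031.9225 $/yr


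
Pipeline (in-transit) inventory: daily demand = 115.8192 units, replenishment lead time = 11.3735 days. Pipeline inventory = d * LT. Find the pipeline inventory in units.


Pipeline = 115.8192 * 11.3735 = 1317.2697

1317.2697 units


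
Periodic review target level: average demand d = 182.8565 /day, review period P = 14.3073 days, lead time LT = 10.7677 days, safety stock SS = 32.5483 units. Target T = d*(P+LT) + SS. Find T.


P + LT = 25.0750
d*(P+LT) = 182.8565 * 25.0750 = 4585.1267
T = 4585.1267 + 32.5483 = 4617.6750

4617.6750 units


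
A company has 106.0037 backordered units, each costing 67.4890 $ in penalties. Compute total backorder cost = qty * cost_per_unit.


Total = 106.0037 * 67.4890 = 7154.0837

7154.0837 $


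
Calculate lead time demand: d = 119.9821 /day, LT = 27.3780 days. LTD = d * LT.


LTD = 119.9821 * 27.3780 = 3284.8699

3284.8699 units


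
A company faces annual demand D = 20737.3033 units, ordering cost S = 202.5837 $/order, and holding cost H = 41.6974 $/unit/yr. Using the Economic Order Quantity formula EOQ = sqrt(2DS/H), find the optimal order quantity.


2*D*S = 2 * 20737.3033 * 202.5837 = 8402079.2611
2*D*S/H = 201501.2749
EOQ = sqrt(201501.2749) = 448.8889

448.8889 units


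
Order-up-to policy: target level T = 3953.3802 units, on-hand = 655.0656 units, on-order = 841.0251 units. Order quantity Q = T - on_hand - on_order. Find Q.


Inventory position = OH + OO = 655.0656 + 841.0251 = 1496.0907
Q = 3953.3802 - 1496.0907 = 2457.2895

2457.2895 units


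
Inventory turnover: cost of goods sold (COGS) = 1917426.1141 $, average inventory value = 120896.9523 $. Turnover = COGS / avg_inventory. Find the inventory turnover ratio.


Turnover = 1917426.1141 / 120896.9523 = 15.8600

15.8600


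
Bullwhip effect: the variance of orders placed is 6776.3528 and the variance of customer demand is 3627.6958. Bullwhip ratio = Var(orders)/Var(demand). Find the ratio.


BW = 6776.3528 / 3627.6958 = 1.8679

1.8679


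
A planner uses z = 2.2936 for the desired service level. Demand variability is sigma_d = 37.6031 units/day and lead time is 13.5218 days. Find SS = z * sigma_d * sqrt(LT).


sqrt(LT) = sqrt(13.5218) = 3.6772
SS = 2.2936 * 37.6031 * 3.6772 = 317.1455

317.1455 units


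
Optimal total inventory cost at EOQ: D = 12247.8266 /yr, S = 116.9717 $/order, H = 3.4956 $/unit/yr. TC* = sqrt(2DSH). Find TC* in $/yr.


2*D*S*H = 10015936.3789
TC* = sqrt(10015936.3789) = 3164.7964

3164.7964 $/yr


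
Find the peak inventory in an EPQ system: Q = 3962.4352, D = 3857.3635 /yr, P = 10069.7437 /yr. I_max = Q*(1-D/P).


D/P = 0.3831
1 - D/P = 0.6169
I_max = 3962.4352 * 0.6169 = 2444.5661

2444.5661 units


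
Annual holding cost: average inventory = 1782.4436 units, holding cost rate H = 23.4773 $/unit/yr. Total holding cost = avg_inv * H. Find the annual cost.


Cost = 1782.4436 * 23.4773 = 41846.9631

41846.9631 $/yr


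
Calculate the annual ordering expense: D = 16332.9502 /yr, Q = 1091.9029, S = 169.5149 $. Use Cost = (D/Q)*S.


Number of orders = D/Q = 14.9582
Cost = 14.9582 * 169.5149 = 2535.6453

2535.6453 $/yr


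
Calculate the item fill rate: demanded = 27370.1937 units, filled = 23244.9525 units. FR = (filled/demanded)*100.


FR = 23244.9525 / 27370.1937 * 100 = 84.9280

84.9280%


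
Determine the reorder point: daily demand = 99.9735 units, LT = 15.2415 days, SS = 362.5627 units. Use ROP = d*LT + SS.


d*LT = 99.9735 * 15.2415 = 1523.7461
ROP = 1523.7461 + 362.5627 = 1886.3088

1886.3088 units


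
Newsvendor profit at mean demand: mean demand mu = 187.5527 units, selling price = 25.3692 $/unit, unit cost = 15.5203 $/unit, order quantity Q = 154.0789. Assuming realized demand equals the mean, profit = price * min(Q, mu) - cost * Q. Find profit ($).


Sales at mu = min(154.0789, 187.5527) = 154.0789
Revenue = 25.3692 * 154.0789 = 3908.8584
Total cost = 15.5203 * 154.0789 = 2391.3508
Profit = 3908.8584 - 2391.3508 = 1517.5077

1517.5077 $


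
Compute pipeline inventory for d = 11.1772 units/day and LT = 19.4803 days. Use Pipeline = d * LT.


Pipeline = 11.1772 * 19.4803 = 217.7352

217.7352 units


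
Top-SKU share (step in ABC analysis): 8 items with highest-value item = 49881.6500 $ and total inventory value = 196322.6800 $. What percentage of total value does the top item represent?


Top item = 49881.6500
Total = 196322.6800
Percentage = 49881.6500 / 196322.6800 * 100 = 25.4080

25.4080%


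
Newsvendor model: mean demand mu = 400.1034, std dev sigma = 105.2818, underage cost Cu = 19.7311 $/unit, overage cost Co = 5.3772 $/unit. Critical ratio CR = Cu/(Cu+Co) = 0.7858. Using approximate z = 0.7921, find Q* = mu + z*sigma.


CR = Cu/(Cu+Co) = 19.7311/(19.7311+5.3772) = 0.7858
z = 0.7921
Q* = 400.1034 + 0.7921 * 105.2818 = 483.4971

483.4971 units


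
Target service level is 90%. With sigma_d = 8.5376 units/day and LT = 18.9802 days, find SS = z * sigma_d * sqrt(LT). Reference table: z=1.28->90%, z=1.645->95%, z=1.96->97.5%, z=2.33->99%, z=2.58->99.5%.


From the table, SL = 90% corresponds to z = 1.28
sqrt(LT) = sqrt(18.9802) = 4.3566
SS = 1.28 * 8.5376 * 4.3566 = 47.6098

47.6098 units


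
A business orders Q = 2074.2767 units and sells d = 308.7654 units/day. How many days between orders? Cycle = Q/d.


Cycle = 2074.2767 / 308.7654 = 6.7180

6.7180 days


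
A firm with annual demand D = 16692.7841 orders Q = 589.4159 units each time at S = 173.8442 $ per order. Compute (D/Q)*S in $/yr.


Number of orders = D/Q = 28.3209
Cost = 28.3209 * 173.8442 = 4923.4228

4923.4228 $/yr


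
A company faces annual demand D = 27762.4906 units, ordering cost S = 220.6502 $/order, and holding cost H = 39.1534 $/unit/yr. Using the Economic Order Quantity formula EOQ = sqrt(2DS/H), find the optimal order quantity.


2*D*S = 2 * 27762.4906 * 220.6502 = 12251598.2068
2*D*S/H = 312912.7536
EOQ = sqrt(312912.7536) = 559.3861

559.3861 units


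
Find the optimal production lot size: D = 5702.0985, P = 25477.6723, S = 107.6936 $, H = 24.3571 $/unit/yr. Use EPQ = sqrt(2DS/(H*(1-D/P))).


1 - D/P = 1 - 0.2238 = 0.7762
H*(1-D/P) = 18.9058
2DS = 1228159.0300
EPQ = sqrt(64962.0438) = 254.8765

254.8765 units


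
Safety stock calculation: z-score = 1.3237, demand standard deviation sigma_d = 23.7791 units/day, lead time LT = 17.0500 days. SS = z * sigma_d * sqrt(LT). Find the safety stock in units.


sqrt(LT) = sqrt(17.0500) = 4.1292
SS = 1.3237 * 23.7791 * 4.1292 = 129.9712

129.9712 units


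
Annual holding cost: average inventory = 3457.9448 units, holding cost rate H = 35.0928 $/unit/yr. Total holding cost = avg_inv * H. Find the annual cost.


Cost = 3457.9448 * 35.0928 = 121348.9653

121348.9653 $/yr


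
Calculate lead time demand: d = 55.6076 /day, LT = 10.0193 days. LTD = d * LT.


LTD = 55.6076 * 10.0193 = 557.1492

557.1492 units


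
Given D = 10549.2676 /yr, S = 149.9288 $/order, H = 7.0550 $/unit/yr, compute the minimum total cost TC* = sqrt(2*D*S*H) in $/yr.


2*D*S*H = 22316926.7436
TC* = sqrt(22316926.7436) = 4724.0795

4724.0795 $/yr


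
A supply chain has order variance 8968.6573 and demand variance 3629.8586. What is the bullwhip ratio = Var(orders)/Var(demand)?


BW = 8968.6573 / 3629.8586 = 2.4708

2.4708


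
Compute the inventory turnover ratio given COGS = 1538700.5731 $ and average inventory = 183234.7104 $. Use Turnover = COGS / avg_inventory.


Turnover = 1538700.5731 / 183234.7104 = 8.3974

8.3974


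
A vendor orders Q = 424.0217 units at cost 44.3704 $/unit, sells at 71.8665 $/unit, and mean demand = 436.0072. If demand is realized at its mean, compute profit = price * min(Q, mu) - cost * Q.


Sales at mu = min(424.0217, 436.0072) = 424.0217
Revenue = 71.8665 * 424.0217 = 30472.9555
Total cost = 44.3704 * 424.0217 = 18814.0124
Profit = 30472.9555 - 18814.0124 = 11658.9431

11658.9431 $


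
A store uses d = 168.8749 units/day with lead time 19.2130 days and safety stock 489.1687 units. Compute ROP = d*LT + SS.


d*LT = 168.8749 * 19.2130 = 3244.5935
ROP = 3244.5935 + 489.1687 = 3733.7622

3733.7622 units


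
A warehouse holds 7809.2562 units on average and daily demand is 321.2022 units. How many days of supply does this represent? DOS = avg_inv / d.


DOS = 7809.2562 / 321.2022 = 24.3126

24.3126 days


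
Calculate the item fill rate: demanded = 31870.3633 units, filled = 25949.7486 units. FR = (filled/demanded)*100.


FR = 25949.7486 / 31870.3633 * 100 = 81.4228

81.4228%


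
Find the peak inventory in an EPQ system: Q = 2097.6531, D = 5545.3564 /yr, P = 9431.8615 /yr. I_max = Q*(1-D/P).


D/P = 0.5879
1 - D/P = 0.4121
I_max = 2097.6531 * 0.4121 = 864.3617

864.3617 units


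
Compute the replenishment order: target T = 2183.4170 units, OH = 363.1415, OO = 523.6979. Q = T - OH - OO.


Inventory position = OH + OO = 363.1415 + 523.6979 = 886.8394
Q = 2183.4170 - 886.8394 = 1296.5776

1296.5776 units


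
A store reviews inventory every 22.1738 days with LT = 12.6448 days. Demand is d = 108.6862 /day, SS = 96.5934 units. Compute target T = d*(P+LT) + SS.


P + LT = 34.8186
d*(P+LT) = 108.6862 * 34.8186 = 3784.3013
T = 3784.3013 + 96.5934 = 3880.8947

3880.8947 units


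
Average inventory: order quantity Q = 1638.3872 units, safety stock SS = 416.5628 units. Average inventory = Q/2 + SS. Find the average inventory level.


Q/2 = 819.1936
Avg = 819.1936 + 416.5628 = 1235.7564

1235.7564 units


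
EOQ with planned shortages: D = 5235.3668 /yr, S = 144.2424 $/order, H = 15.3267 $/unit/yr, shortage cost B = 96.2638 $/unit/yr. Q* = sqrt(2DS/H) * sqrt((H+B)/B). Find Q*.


sqrt(2DS/H) = 313.9140
sqrt((H+B)/B) = 1.0767
Q* = 313.9140 * 1.0767 = 337.9814

337.9814 units


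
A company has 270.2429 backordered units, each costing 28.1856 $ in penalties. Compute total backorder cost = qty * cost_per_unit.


Total = 270.2429 * 28.1856 = 7616.9583

7616.9583 $


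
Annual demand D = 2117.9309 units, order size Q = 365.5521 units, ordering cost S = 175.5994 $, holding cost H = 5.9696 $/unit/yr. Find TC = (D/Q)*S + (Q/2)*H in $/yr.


Ordering cost = D*S/Q = 1017.3855
Holding cost = Q*H/2 = 1091.0999
TC = 1017.3855 + 1091.0999 = 2108.4854

2108.4854 $/yr


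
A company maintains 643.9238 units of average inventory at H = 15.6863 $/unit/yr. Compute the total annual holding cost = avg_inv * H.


Cost = 643.9238 * 15.6863 = 10100.7819

10100.7819 $/yr


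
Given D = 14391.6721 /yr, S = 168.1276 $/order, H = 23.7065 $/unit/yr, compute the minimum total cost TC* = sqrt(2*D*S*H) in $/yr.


2*D*S*H = 114722262.8384
TC* = sqrt(114722262.8384) = 10710.8479

10710.8479 $/yr


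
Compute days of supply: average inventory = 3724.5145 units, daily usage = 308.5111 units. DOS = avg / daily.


DOS = 3724.5145 / 308.5111 = 12.0725

12.0725 days


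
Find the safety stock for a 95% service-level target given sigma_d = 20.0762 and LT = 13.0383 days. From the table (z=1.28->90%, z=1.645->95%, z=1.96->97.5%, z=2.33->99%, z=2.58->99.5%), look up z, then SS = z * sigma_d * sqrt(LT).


From the table, SL = 95% corresponds to z = 1.645
sqrt(LT) = sqrt(13.0383) = 3.6109
SS = 1.645 * 20.0762 * 3.6109 = 119.2499

119.2499 units


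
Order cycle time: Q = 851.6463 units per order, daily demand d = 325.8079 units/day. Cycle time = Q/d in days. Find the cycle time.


Cycle = 851.6463 / 325.8079 = 2.6140

2.6140 days


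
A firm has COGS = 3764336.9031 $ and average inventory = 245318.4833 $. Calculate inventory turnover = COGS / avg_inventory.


Turnover = 3764336.9031 / 245318.4833 = 15.3447

15.3447


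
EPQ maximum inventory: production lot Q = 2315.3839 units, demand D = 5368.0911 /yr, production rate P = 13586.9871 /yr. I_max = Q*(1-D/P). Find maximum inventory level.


D/P = 0.3951
1 - D/P = 0.6049
I_max = 2315.3839 * 0.6049 = 1400.5974

1400.5974 units


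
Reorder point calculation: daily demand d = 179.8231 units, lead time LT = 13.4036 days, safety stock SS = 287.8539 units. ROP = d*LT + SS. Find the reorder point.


d*LT = 179.8231 * 13.4036 = 2410.2769
ROP = 2410.2769 + 287.8539 = 2698.1308

2698.1308 units


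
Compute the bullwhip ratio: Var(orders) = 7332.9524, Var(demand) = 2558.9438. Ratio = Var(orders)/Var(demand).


BW = 7332.9524 / 2558.9438 = 2.8656

2.8656


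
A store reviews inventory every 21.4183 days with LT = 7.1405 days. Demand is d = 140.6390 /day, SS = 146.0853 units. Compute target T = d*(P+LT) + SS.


P + LT = 28.5588
d*(P+LT) = 140.6390 * 28.5588 = 4016.4811
T = 4016.4811 + 146.0853 = 4162.5664

4162.5664 units


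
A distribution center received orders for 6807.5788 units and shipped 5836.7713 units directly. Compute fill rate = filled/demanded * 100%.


FR = 5836.7713 / 6807.5788 * 100 = 85.7393

85.7393%


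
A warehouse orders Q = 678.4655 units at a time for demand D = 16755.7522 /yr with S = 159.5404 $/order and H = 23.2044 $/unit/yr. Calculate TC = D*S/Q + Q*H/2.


Ordering cost = D*S/Q = 3940.0963
Holding cost = Q*H/2 = 7871.6924
TC = 3940.0963 + 7871.6924 = 11811.7887

11811.7887 $/yr


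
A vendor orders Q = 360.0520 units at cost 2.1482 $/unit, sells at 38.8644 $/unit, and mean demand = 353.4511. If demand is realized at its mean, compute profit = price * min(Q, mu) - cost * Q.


Sales at mu = min(360.0520, 353.4511) = 353.4511
Revenue = 38.8644 * 353.4511 = 13736.6649
Total cost = 2.1482 * 360.0520 = 773.4637
Profit = 13736.6649 - 773.4637 = 12963.2012

12963.2012 $


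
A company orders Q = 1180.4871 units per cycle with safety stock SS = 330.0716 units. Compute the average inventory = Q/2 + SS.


Q/2 = 590.2436
Avg = 590.2436 + 330.0716 = 920.3152

920.3152 units


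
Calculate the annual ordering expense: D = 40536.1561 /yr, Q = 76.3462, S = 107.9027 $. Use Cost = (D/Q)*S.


Number of orders = D/Q = 530.9518
Cost = 530.9518 * 107.9027 = 57291.1381

57291.1381 $/yr


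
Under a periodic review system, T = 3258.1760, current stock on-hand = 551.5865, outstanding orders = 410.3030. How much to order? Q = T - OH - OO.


Inventory position = OH + OO = 551.5865 + 410.3030 = 961.8895
Q = 3258.1760 - 961.8895 = 2296.2865

2296.2865 units


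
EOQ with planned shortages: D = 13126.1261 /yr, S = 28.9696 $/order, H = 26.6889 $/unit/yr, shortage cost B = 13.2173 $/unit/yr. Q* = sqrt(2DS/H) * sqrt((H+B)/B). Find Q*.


sqrt(2DS/H) = 168.8065
sqrt((H+B)/B) = 1.7376
Q* = 168.8065 * 1.7376 = 293.3175

293.3175 units


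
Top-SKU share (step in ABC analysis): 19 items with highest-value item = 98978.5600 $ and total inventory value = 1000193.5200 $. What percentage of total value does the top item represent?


Top item = 98978.5600
Total = 1000193.5200
Percentage = 98978.5600 / 1000193.5200 * 100 = 9.8959

9.8959%


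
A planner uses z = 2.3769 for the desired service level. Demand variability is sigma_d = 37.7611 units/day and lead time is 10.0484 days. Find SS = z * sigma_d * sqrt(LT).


sqrt(LT) = sqrt(10.0484) = 3.1699
SS = 2.3769 * 37.7611 * 3.1699 = 284.5142

284.5142 units


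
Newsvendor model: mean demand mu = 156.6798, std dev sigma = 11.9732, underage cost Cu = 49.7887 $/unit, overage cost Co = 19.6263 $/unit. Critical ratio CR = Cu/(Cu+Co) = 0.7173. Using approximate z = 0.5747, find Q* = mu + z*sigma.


CR = Cu/(Cu+Co) = 49.7887/(49.7887+19.6263) = 0.7173
z = 0.5747
Q* = 156.6798 + 0.5747 * 11.9732 = 163.5608

163.5608 units


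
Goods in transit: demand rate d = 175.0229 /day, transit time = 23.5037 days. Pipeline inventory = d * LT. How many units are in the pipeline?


Pipeline = 175.0229 * 23.5037 = 4113.6857

4113.6857 units


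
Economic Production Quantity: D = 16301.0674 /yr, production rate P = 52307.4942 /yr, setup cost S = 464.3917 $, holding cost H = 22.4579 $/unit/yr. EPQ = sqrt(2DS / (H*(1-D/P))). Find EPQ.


1 - D/P = 1 - 0.3116 = 0.6884
H*(1-D/P) = 15.4591
2DS = 15140160.8034
EPQ = sqrt(979366.4777) = 989.6295

989.6295 units


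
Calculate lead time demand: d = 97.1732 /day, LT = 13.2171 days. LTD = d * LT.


LTD = 97.1732 * 13.2171 = 1284.3479

1284.3479 units


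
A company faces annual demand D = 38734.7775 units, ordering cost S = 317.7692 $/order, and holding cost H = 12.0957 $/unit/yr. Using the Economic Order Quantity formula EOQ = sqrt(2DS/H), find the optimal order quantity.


2*D*S = 2 * 38734.7775 * 317.7692 = 24617438.5167
2*D*S/H = 2035222.3118
EOQ = sqrt(2035222.3118) = 1426.6122

1426.6122 units


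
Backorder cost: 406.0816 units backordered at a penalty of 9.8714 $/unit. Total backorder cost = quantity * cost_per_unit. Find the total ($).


Total = 406.0816 * 9.8714 = 4008.5939

4008.5939 $


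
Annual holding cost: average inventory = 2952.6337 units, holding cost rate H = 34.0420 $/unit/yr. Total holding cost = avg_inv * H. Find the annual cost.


Cost = 2952.6337 * 34.0420 = 100513.5564

100513.5564 $/yr


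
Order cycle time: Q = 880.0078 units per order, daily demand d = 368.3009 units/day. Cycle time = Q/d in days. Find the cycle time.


Cycle = 880.0078 / 368.3009 = 2.3894

2.3894 days


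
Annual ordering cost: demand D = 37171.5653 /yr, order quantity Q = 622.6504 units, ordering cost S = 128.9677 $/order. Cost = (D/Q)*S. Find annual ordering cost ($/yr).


Number of orders = D/Q = 59.6989
Cost = 59.6989 * 128.9677 = 7699.2342

7699.2342 $/yr


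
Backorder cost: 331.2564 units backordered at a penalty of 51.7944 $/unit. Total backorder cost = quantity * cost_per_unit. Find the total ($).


Total = 331.2564 * 51.7944 = 17157.2265

17157.2265 $


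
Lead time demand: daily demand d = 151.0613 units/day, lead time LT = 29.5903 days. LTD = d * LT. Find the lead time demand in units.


LTD = 151.0613 * 29.5903 = 4469.9492

4469.9492 units


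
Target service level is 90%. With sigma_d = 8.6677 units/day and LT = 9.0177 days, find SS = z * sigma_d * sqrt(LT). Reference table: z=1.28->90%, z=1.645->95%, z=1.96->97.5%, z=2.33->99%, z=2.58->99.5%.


From the table, SL = 90% corresponds to z = 1.28
sqrt(LT) = sqrt(9.0177) = 3.0029
SS = 1.28 * 8.6677 * 3.0029 = 33.3167

33.3167 units


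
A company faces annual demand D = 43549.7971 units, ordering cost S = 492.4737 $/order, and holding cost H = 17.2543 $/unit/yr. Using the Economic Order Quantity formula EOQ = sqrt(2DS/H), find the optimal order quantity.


2*D*S = 2 * 43549.7971 * 492.4737 = 42894259.4242
2*D*S/H = 2486004.0352
EOQ = sqrt(2486004.0352) = 1576.7067

1576.7067 units


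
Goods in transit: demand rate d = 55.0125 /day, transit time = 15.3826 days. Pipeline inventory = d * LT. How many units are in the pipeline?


Pipeline = 55.0125 * 15.3826 = 846.2353

846.2353 units


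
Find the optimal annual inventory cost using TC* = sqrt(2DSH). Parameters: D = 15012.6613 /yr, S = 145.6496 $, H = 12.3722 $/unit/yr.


2*D*S*H = 54105810.9103
TC* = sqrt(54105810.9103) = 7355.6652

7355.6652 $/yr


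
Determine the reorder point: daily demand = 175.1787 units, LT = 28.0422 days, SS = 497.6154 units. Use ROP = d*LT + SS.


d*LT = 175.1787 * 28.0422 = 4912.3961
ROP = 4912.3961 + 497.6154 = 5410.0115

5410.0115 units


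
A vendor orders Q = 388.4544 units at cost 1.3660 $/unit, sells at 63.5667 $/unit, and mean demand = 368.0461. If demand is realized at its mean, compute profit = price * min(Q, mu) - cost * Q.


Sales at mu = min(388.4544, 368.0461) = 368.0461
Revenue = 63.5667 * 368.0461 = 23395.4760
Total cost = 1.3660 * 388.4544 = 530.6287
Profit = 23395.4760 - 530.6287 = 22864.8473

22864.8473 $


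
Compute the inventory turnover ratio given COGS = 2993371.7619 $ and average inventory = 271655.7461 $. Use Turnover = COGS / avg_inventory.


Turnover = 2993371.7619 / 271655.7461 = 11.0190

11.0190


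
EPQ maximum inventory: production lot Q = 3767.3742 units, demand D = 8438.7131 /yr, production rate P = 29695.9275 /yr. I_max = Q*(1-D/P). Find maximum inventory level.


D/P = 0.2842
1 - D/P = 0.7158
I_max = 3767.3742 * 0.7158 = 2696.7968

2696.7968 units


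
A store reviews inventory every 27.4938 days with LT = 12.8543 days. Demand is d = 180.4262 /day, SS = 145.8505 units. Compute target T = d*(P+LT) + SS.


P + LT = 40.3481
d*(P+LT) = 180.4262 * 40.3481 = 7279.8544
T = 7279.8544 + 145.8505 = 7425.7049

7425.7049 units


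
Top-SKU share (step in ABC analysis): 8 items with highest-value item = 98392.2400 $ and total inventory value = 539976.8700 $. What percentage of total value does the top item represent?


Top item = 98392.2400
Total = 539976.8700
Percentage = 98392.2400 / 539976.8700 * 100 = 18.2216

18.2216%


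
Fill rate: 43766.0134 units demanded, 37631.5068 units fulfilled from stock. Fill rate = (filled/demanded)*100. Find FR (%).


FR = 37631.5068 / 43766.0134 * 100 = 85.9834

85.9834%


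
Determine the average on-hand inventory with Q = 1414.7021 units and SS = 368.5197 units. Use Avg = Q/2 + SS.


Q/2 = 707.3510
Avg = 707.3510 + 368.5197 = 1075.8708

1075.8708 units


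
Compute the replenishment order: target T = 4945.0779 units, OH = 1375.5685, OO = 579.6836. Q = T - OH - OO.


Inventory position = OH + OO = 1375.5685 + 579.6836 = 1955.2521
Q = 4945.0779 - 1955.2521 = 2989.8258

2989.8258 units


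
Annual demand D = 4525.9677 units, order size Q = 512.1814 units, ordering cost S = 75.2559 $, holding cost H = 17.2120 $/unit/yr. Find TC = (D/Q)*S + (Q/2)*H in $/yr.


Ordering cost = D*S/Q = 665.0100
Holding cost = Q*H/2 = 4407.8331
TC = 665.0100 + 4407.8331 = 5072.8432

5072.8432 $/yr


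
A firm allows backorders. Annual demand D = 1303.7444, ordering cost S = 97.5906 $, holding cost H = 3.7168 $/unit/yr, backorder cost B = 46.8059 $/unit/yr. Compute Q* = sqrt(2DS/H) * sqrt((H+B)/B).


sqrt(2DS/H) = 261.6560
sqrt((H+B)/B) = 1.0389
Q* = 261.6560 * 1.0389 = 271.8464

271.8464 units


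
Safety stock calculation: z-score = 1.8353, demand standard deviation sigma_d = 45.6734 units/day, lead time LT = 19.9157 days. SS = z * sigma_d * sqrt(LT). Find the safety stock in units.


sqrt(LT) = sqrt(19.9157) = 4.4627
SS = 1.8353 * 45.6734 * 4.4627 = 374.0832

374.0832 units


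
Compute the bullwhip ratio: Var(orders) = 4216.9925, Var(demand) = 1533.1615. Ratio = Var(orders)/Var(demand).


BW = 4216.9925 / 1533.1615 = 2.7505

2.7505


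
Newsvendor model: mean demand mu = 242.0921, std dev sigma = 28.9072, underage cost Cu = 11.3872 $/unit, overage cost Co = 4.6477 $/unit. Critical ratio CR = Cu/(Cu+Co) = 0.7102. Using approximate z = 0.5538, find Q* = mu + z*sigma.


CR = Cu/(Cu+Co) = 11.3872/(11.3872+4.6477) = 0.7102
z = 0.5538
Q* = 242.0921 + 0.5538 * 28.9072 = 258.1009

258.1009 units


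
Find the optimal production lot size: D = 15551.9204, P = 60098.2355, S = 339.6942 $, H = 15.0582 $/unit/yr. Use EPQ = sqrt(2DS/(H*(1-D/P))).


1 - D/P = 1 - 0.2588 = 0.7412
H*(1-D/P) = 11.1615
2DS = 10565794.3175
EPQ = sqrt(946627.3054) = 972.9477

972.9477 units


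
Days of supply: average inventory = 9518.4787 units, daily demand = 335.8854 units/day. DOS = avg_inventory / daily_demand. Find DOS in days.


DOS = 9518.4787 / 335.8854 = 28.3385

28.3385 days


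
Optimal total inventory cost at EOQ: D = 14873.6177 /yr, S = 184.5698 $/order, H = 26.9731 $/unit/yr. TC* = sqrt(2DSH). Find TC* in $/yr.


2*D*S*H = 148094221.9143
TC* = sqrt(148094221.9143) = 12169.3969

12169.3969 $/yr


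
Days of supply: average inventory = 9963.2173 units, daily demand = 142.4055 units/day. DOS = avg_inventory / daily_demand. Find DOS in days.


DOS = 9963.2173 / 142.4055 = 69.9637

69.9637 days


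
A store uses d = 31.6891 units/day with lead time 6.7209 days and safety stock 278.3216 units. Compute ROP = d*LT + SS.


d*LT = 31.6891 * 6.7209 = 212.9793
ROP = 212.9793 + 278.3216 = 491.3009

491.3009 units


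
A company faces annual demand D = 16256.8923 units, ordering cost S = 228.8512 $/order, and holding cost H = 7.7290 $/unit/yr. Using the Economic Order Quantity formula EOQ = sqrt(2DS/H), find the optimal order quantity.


2*D*S = 2 * 16256.8923 * 228.8512 = 7440818.6223
2*D*S/H = 962714.2738
EOQ = sqrt(962714.2738) = 981.1800

981.1800 units


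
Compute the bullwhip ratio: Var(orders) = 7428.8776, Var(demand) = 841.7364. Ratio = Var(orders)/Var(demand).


BW = 7428.8776 / 841.7364 = 8.8257

8.8257


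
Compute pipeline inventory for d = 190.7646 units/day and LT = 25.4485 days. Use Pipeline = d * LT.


Pipeline = 190.7646 * 25.4485 = 4854.6729

4854.6729 units


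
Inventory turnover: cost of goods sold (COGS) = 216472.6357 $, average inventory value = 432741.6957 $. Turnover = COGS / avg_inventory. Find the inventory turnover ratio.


Turnover = 216472.6357 / 432741.6957 = 0.5002

0.5002


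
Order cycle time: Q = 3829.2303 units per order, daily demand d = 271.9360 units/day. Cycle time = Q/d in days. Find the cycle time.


Cycle = 3829.2303 / 271.9360 = 14.0814

14.0814 days


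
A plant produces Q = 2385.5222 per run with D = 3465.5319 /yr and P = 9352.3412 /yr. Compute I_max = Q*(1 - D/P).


D/P = 0.3706
1 - D/P = 0.6294
I_max = 2385.5222 * 0.6294 = 1501.5614

1501.5614 units


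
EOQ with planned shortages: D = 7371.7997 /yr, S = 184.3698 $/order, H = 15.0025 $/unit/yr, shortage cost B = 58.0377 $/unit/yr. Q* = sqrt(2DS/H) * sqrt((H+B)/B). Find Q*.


sqrt(2DS/H) = 425.6620
sqrt((H+B)/B) = 1.1218
Q* = 425.6620 * 1.1218 = 477.5191

477.5191 units


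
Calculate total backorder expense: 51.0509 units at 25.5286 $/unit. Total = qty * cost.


Total = 51.0509 * 25.5286 = 1303.2580

1303.2580 $


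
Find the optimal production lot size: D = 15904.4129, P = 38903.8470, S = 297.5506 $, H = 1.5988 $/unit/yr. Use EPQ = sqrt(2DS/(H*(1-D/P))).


1 - D/P = 1 - 0.4088 = 0.5912
H*(1-D/P) = 0.9452
2DS = 9464735.2021
EPQ = sqrt(10013588.1830) = 3164.4254

3164.4254 units


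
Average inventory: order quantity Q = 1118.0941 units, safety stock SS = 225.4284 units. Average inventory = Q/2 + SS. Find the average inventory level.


Q/2 = 559.0471
Avg = 559.0471 + 225.4284 = 784.4755

784.4755 units


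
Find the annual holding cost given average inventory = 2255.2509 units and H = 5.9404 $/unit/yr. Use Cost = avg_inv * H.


Cost = 2255.2509 * 5.9404 = 13397.0924

13397.0924 $/yr


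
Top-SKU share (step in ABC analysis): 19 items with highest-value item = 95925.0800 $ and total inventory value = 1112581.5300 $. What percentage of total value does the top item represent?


Top item = 95925.0800
Total = 1112581.5300
Percentage = 95925.0800 / 1112581.5300 * 100 = 8.6218

8.6218%


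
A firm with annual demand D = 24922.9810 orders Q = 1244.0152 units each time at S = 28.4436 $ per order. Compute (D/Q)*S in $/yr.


Number of orders = D/Q = 20.0343
Cost = 20.0343 * 28.4436 = 569.8478

569.8478 $/yr


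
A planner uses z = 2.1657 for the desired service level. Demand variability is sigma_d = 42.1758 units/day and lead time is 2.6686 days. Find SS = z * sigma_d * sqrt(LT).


sqrt(LT) = sqrt(2.6686) = 1.6336
SS = 2.1657 * 42.1758 * 1.6336 = 149.2119

149.2119 units


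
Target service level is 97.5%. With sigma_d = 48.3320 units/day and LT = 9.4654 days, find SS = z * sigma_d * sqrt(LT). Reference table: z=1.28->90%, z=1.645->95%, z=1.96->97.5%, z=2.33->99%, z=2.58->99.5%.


From the table, SL = 97.5% corresponds to z = 1.96
sqrt(LT) = sqrt(9.4654) = 3.0766
SS = 1.96 * 48.3320 * 3.0766 = 291.4475

291.4475 units


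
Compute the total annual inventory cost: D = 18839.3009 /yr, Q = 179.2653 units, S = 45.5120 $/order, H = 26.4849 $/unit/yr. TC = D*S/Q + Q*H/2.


Ordering cost = D*S/Q = 4782.9349
Holding cost = Q*H/2 = 2373.9118
TC = 4782.9349 + 2373.9118 = 7156.8467

7156.8467 $/yr


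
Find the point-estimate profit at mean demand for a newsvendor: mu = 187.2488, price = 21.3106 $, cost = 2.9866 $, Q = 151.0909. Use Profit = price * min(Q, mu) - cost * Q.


Sales at mu = min(151.0909, 187.2488) = 151.0909
Revenue = 21.3106 * 151.0909 = 3219.8377
Total cost = 2.9866 * 151.0909 = 451.2481
Profit = 3219.8377 - 451.2481 = 2768.5897

2768.5897 $


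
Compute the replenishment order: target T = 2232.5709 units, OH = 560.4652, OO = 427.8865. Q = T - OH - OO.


Inventory position = OH + OO = 560.4652 + 427.8865 = 988.3517
Q = 2232.5709 - 988.3517 = 1244.2192

1244.2192 units


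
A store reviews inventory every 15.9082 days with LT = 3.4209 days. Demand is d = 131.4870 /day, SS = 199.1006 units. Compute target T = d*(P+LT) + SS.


P + LT = 19.3291
d*(P+LT) = 131.4870 * 19.3291 = 2541.5254
T = 2541.5254 + 199.1006 = 2740.6260

2740.6260 units


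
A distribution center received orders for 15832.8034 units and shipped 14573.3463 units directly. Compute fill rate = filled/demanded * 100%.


FR = 14573.3463 / 15832.8034 * 100 = 92.0453

92.0453%


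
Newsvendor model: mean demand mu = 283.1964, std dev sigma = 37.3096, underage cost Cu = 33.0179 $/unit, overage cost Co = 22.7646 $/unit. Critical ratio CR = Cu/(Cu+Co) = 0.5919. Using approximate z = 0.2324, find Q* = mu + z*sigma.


CR = Cu/(Cu+Co) = 33.0179/(33.0179+22.7646) = 0.5919
z = 0.2324
Q* = 283.1964 + 0.2324 * 37.3096 = 291.8672

291.8672 units


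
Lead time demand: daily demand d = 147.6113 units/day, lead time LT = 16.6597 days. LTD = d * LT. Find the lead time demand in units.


LTD = 147.6113 * 16.6597 = 2459.1600

2459.1600 units


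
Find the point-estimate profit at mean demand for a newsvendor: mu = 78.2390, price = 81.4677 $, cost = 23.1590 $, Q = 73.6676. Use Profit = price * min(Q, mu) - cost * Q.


Sales at mu = min(73.6676, 78.2390) = 73.6676
Revenue = 81.4677 * 73.6676 = 6001.5299
Total cost = 23.1590 * 73.6676 = 1706.0679
Profit = 6001.5299 - 1706.0679 = 4295.4620

4295.4620 $


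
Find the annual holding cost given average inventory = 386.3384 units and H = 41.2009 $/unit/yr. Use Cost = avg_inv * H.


Cost = 386.3384 * 41.2009 = 15917.4898

15917.4898 $/yr


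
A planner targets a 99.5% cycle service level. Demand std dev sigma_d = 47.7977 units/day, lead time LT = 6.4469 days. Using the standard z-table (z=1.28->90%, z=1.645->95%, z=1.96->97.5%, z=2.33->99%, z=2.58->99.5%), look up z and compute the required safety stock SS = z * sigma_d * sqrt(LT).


From the table, SL = 99.5% corresponds to z = 2.58
sqrt(LT) = sqrt(6.4469) = 2.5391
SS = 2.58 * 47.7977 * 2.5391 = 313.1138

313.1138 units


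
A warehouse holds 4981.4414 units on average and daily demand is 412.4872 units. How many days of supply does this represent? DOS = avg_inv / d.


DOS = 4981.4414 / 412.4872 = 12.0766

12.0766 days


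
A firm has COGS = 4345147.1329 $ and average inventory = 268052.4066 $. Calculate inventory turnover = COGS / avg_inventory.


Turnover = 4345147.1329 / 268052.4066 = 16.2101

16.2101


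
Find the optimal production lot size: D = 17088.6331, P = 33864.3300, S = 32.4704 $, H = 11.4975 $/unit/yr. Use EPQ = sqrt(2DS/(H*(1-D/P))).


1 - D/P = 1 - 0.5046 = 0.4954
H*(1-D/P) = 5.6956
2DS = 1109749.5044
EPQ = sqrt(194842.3946) = 441.4096

441.4096 units


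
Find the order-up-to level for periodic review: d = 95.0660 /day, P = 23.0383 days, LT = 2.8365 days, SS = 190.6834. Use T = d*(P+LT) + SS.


P + LT = 25.8748
d*(P+LT) = 95.0660 * 25.8748 = 2459.8137
T = 2459.8137 + 190.6834 = 2650.4971

2650.4971 units


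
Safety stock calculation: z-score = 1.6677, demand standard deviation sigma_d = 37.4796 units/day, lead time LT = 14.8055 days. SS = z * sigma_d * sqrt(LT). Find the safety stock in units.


sqrt(LT) = sqrt(14.8055) = 3.8478
SS = 1.6677 * 37.4796 * 3.8478 = 240.5052

240.5052 units


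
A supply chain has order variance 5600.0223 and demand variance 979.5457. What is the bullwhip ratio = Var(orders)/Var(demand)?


BW = 5600.0223 / 979.5457 = 5.7170

5.7170


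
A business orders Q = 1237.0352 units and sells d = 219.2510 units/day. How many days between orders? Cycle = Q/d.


Cycle = 1237.0352 / 219.2510 = 5.6421

5.6421 days


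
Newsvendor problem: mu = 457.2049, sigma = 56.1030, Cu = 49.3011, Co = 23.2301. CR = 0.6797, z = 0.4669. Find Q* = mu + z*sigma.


CR = Cu/(Cu+Co) = 49.3011/(49.3011+23.2301) = 0.6797
z = 0.4669
Q* = 457.2049 + 0.4669 * 56.1030 = 483.3994

483.3994 units


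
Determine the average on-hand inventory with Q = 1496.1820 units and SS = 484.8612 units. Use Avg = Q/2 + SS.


Q/2 = 748.0910
Avg = 748.0910 + 484.8612 = 1232.9522

1232.9522 units


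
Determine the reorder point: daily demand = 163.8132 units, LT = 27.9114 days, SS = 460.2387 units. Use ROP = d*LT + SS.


d*LT = 163.8132 * 27.9114 = 4572.2558
ROP = 4572.2558 + 460.2387 = 5032.4945

5032.4945 units


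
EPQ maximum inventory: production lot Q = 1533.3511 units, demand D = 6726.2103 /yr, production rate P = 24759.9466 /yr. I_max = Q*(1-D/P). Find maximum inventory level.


D/P = 0.2717
1 - D/P = 0.7283
I_max = 1533.3511 * 0.7283 = 1116.8057

1116.8057 units


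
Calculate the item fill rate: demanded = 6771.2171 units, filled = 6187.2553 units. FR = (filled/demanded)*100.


FR = 6187.2553 / 6771.2171 * 100 = 91.3758

91.3758%


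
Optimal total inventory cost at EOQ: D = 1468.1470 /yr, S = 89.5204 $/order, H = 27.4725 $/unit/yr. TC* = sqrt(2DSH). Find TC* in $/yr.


2*D*S*H = 7221372.2676
TC* = sqrt(7221372.2676) = 2687.2611

2687.2611 $/yr


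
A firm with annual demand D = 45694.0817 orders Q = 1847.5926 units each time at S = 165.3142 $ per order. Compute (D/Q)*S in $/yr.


Number of orders = D/Q = 24.7317
Cost = 24.7317 * 165.3142 = 4088.4990

4088.4990 $/yr


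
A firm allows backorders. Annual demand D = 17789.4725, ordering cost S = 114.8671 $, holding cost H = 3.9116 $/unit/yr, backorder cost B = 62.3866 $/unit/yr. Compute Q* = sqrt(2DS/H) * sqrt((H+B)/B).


sqrt(2DS/H) = 1022.1559
sqrt((H+B)/B) = 1.0309
Q* = 1022.1559 * 1.0309 = 1053.7130

1053.7130 units


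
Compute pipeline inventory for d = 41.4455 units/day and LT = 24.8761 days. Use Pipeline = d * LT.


Pipeline = 41.4455 * 24.8761 = 1031.0024

1031.0024 units


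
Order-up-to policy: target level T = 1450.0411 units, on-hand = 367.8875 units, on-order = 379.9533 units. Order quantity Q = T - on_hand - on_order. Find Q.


Inventory position = OH + OO = 367.8875 + 379.9533 = 747.8408
Q = 1450.0411 - 747.8408 = 702.2003

702.2003 units
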